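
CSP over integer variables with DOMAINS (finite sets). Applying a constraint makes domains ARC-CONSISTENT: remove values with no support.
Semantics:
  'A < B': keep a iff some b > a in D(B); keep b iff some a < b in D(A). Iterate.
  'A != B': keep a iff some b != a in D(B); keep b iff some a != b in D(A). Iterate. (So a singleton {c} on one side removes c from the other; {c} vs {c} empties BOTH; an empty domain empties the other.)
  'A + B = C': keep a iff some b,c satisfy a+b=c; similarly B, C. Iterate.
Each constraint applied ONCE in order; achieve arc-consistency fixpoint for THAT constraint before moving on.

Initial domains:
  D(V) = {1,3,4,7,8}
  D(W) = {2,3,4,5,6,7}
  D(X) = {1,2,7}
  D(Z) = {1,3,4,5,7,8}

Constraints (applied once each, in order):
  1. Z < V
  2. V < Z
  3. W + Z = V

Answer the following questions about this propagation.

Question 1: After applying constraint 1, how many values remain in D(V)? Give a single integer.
Constraint 1 (Z < V) on D(Z)={1,3,4,5,7,8} D(V)={1,3,4,7,8}: Z {1,3,4,5,7,8}->{1,3,4,5,7}; V {1,3,4,7,8}->{3,4,7,8}
So after constraint 1: D(V)={3,4,7,8}, size = 4

Answer: 4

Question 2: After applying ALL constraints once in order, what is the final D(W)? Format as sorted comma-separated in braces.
Constraint 1 (Z < V) on D(Z)={1,3,4,5,7,8} D(V)={1,3,4,7,8}: Z {1,3,4,5,7,8}->{1,3,4,5,7}; V {1,3,4,7,8}->{3,4,7,8}
Constraint 2 (V < Z) on D(V)={3,4,7,8} D(Z)={1,3,4,5,7}: V {3,4,7,8}->{3,4}; Z {1,3,4,5,7}->{4,5,7}
Constraint 3 (W + Z = V) on D(W)={2,3,4,5,6,7} D(Z)={4,5,7} D(V)={3,4}: W {2,3,4,5,6,7}->{}; Z {4,5,7}->{}; V {3,4}->{}
So after all 3 constraints: D(W) = {}

Answer: {}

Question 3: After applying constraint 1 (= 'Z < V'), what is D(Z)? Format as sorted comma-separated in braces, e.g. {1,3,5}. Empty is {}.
Constraint 1 (Z < V) on D(Z)={1,3,4,5,7,8} D(V)={1,3,4,7,8}: Z {1,3,4,5,7,8}->{1,3,4,5,7}; V {1,3,4,7,8}->{3,4,7,8}
So after constraint 1: D(Z) = {1,3,4,5,7}

Answer: {1,3,4,5,7}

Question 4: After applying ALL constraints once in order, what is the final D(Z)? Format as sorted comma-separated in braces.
Constraint 1 (Z < V) on D(Z)={1,3,4,5,7,8} D(V)={1,3,4,7,8}: Z {1,3,4,5,7,8}->{1,3,4,5,7}; V {1,3,4,7,8}->{3,4,7,8}
Constraint 2 (V < Z) on D(V)={3,4,7,8} D(Z)={1,3,4,5,7}: V {3,4,7,8}->{3,4}; Z {1,3,4,5,7}->{4,5,7}
Constraint 3 (W + Z = V) on D(W)={2,3,4,5,6,7} D(Z)={4,5,7} D(V)={3,4}: W {2,3,4,5,6,7}->{}; Z {4,5,7}->{}; V {3,4}->{}
So after all 3 constraints: D(Z) = {}

Answer: {}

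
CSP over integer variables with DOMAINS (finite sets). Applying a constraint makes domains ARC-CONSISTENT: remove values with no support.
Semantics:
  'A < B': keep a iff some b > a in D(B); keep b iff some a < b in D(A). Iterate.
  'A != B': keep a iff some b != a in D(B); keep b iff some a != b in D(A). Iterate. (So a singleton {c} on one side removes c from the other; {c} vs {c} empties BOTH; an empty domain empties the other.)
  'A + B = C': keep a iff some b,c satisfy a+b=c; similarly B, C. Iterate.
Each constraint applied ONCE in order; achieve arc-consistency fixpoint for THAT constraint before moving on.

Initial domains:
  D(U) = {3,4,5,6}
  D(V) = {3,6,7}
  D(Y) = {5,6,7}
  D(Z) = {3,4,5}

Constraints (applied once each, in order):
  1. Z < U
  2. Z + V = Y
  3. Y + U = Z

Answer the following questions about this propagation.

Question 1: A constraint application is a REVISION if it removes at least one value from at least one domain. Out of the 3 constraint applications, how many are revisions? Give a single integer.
Answer: 3

Derivation:
Constraint 1 (Z < U) on D(Z)={3,4,5} D(U)={3,4,5,6}: U {3,4,5,6}->{4,5,6} => REVISION
Constraint 2 (Z + V = Y) on D(Z)={3,4,5} D(V)={3,6,7} D(Y)={5,6,7}: Z {3,4,5}->{3,4}; V {3,6,7}->{3}; Y {5,6,7}->{6,7} => REVISION
Constraint 3 (Y + U = Z) on D(Y)={6,7} D(U)={4,5,6} D(Z)={3,4}: Y {6,7}->{}; U {4,5,6}->{}; Z {3,4}->{} => REVISION
Total revisions = 3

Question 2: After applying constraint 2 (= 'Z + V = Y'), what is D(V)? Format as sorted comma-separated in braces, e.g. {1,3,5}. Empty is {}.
Answer: {3}

Derivation:
Constraint 1 (Z < U) on D(Z)={3,4,5} D(U)={3,4,5,6}: U {3,4,5,6}->{4,5,6}
Constraint 2 (Z + V = Y) on D(Z)={3,4,5} D(V)={3,6,7} D(Y)={5,6,7}: Z {3,4,5}->{3,4}; V {3,6,7}->{3}; Y {5,6,7}->{6,7}
So after constraint 2: D(V) = {3}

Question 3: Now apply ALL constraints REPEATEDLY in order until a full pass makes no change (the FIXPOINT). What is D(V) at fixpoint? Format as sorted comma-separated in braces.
Answer: {}

Derivation:
pass 0 (initial): D(V)={3,6,7}
pass 1: U {3,4,5,6}->{}; V {3,6,7}->{3}; Y {5,6,7}->{}; Z {3,4,5}->{}
pass 2: V {3}->{}
pass 3: no change
Fixpoint after 3 passes: D(V) = {}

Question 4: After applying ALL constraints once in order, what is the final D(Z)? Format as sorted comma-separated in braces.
Answer: {}

Derivation:
Constraint 1 (Z < U) on D(Z)={3,4,5} D(U)={3,4,5,6}: U {3,4,5,6}->{4,5,6}
Constraint 2 (Z + V = Y) on D(Z)={3,4,5} D(V)={3,6,7} D(Y)={5,6,7}: Z {3,4,5}->{3,4}; V {3,6,7}->{3}; Y {5,6,7}->{6,7}
Constraint 3 (Y + U = Z) on D(Y)={6,7} D(U)={4,5,6} D(Z)={3,4}: Y {6,7}->{}; U {4,5,6}->{}; Z {3,4}->{}
So after all 3 constraints: D(Z) = {}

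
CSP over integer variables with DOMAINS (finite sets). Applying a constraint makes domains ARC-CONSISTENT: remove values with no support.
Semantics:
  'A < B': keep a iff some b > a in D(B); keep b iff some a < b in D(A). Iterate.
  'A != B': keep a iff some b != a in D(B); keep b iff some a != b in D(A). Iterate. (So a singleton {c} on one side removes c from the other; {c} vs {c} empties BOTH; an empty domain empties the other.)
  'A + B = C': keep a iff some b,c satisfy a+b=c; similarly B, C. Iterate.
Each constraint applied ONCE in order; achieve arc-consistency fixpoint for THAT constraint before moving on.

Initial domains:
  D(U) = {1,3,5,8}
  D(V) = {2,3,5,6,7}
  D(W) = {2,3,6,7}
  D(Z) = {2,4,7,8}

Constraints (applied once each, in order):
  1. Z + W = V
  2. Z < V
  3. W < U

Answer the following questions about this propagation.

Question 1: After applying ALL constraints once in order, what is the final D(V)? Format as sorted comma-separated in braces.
Constraint 1 (Z + W = V) on D(Z)={2,4,7,8} D(W)={2,3,6,7} D(V)={2,3,5,6,7}: Z {2,4,7,8}->{2,4}; W {2,3,6,7}->{2,3}; V {2,3,5,6,7}->{5,6,7}
Constraint 2 (Z < V) on D(Z)={2,4} D(V)={5,6,7}: no change
Constraint 3 (W < U) on D(W)={2,3} D(U)={1,3,5,8}: U {1,3,5,8}->{3,5,8}
So after all 3 constraints: D(V) = {5,6,7}

Answer: {5,6,7}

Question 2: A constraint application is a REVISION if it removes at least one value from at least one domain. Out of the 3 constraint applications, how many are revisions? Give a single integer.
Answer: 2

Derivation:
Constraint 1 (Z + W = V) on D(Z)={2,4,7,8} D(W)={2,3,6,7} D(V)={2,3,5,6,7}: Z {2,4,7,8}->{2,4}; W {2,3,6,7}->{2,3}; V {2,3,5,6,7}->{5,6,7} => REVISION
Constraint 2 (Z < V) on D(Z)={2,4} D(V)={5,6,7}: no change => not a revision
Constraint 3 (W < U) on D(W)={2,3} D(U)={1,3,5,8}: U {1,3,5,8}->{3,5,8} => REVISION
Total revisions = 2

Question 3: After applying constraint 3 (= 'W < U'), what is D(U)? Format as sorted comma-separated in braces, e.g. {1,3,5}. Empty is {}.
Constraint 1 (Z + W = V) on D(Z)={2,4,7,8} D(W)={2,3,6,7} D(V)={2,3,5,6,7}: Z {2,4,7,8}->{2,4}; W {2,3,6,7}->{2,3}; V {2,3,5,6,7}->{5,6,7}
Constraint 2 (Z < V) on D(Z)={2,4} D(V)={5,6,7}: no change
Constraint 3 (W < U) on D(W)={2,3} D(U)={1,3,5,8}: U {1,3,5,8}->{3,5,8}
So after constraint 3: D(U) = {3,5,8}

Answer: {3,5,8}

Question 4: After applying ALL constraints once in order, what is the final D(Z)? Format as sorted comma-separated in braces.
Answer: {2,4}

Derivation:
Constraint 1 (Z + W = V) on D(Z)={2,4,7,8} D(W)={2,3,6,7} D(V)={2,3,5,6,7}: Z {2,4,7,8}->{2,4}; W {2,3,6,7}->{2,3}; V {2,3,5,6,7}->{5,6,7}
Constraint 2 (Z < V) on D(Z)={2,4} D(V)={5,6,7}: no change
Constraint 3 (W < U) on D(W)={2,3} D(U)={1,3,5,8}: U {1,3,5,8}->{3,5,8}
So after all 3 constraints: D(Z) = {2,4}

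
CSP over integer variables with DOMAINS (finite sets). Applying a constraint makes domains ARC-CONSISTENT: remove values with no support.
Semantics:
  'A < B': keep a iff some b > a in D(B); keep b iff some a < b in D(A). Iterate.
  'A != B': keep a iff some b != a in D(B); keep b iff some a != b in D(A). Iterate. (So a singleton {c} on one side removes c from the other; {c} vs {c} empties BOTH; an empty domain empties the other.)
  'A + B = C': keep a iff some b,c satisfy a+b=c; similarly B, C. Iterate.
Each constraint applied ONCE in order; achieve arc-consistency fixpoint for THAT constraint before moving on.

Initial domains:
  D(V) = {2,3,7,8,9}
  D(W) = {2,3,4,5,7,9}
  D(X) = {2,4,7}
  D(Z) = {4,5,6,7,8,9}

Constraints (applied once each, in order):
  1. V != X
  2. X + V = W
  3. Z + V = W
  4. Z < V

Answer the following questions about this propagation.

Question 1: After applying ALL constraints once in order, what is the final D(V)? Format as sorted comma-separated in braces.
Answer: {}

Derivation:
Constraint 1 (V != X) on D(V)={2,3,7,8,9} D(X)={2,4,7}: no change
Constraint 2 (X + V = W) on D(X)={2,4,7} D(V)={2,3,7,8,9} D(W)={2,3,4,5,7,9}: V {2,3,7,8,9}->{2,3,7}; W {2,3,4,5,7,9}->{4,5,7,9}
Constraint 3 (Z + V = W) on D(Z)={4,5,6,7,8,9} D(V)={2,3,7} D(W)={4,5,7,9}: Z {4,5,6,7,8,9}->{4,5,6,7}; V {2,3,7}->{2,3}; W {4,5,7,9}->{7,9}
Constraint 4 (Z < V) on D(Z)={4,5,6,7} D(V)={2,3}: Z {4,5,6,7}->{}; V {2,3}->{}
So after all 4 constraints: D(V) = {}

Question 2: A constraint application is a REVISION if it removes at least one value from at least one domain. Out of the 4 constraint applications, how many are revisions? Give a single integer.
Constraint 1 (V != X) on D(V)={2,3,7,8,9} D(X)={2,4,7}: no change => not a revision
Constraint 2 (X + V = W) on D(X)={2,4,7} D(V)={2,3,7,8,9} D(W)={2,3,4,5,7,9}: V {2,3,7,8,9}->{2,3,7}; W {2,3,4,5,7,9}->{4,5,7,9} => REVISION
Constraint 3 (Z + V = W) on D(Z)={4,5,6,7,8,9} D(V)={2,3,7} D(W)={4,5,7,9}: Z {4,5,6,7,8,9}->{4,5,6,7}; V {2,3,7}->{2,3}; W {4,5,7,9}->{7,9} => REVISION
Constraint 4 (Z < V) on D(Z)={4,5,6,7} D(V)={2,3}: Z {4,5,6,7}->{}; V {2,3}->{} => REVISION
Total revisions = 3

Answer: 3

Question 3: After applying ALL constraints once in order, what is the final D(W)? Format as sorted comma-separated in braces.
Answer: {7,9}

Derivation:
Constraint 1 (V != X) on D(V)={2,3,7,8,9} D(X)={2,4,7}: no change
Constraint 2 (X + V = W) on D(X)={2,4,7} D(V)={2,3,7,8,9} D(W)={2,3,4,5,7,9}: V {2,3,7,8,9}->{2,3,7}; W {2,3,4,5,7,9}->{4,5,7,9}
Constraint 3 (Z + V = W) on D(Z)={4,5,6,7,8,9} D(V)={2,3,7} D(W)={4,5,7,9}: Z {4,5,6,7,8,9}->{4,5,6,7}; V {2,3,7}->{2,3}; W {4,5,7,9}->{7,9}
Constraint 4 (Z < V) on D(Z)={4,5,6,7} D(V)={2,3}: Z {4,5,6,7}->{}; V {2,3}->{}
So after all 4 constraints: D(W) = {7,9}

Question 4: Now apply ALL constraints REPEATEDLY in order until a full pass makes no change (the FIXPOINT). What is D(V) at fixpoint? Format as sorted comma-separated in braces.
Answer: {}

Derivation:
pass 0 (initial): D(V)={2,3,7,8,9}
pass 1: V {2,3,7,8,9}->{}; W {2,3,4,5,7,9}->{7,9}; Z {4,5,6,7,8,9}->{}
pass 2: W {7,9}->{}; X {2,4,7}->{}
pass 3: no change
Fixpoint after 3 passes: D(V) = {}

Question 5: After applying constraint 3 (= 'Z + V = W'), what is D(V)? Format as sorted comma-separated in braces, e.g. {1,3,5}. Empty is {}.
Answer: {2,3}

Derivation:
Constraint 1 (V != X) on D(V)={2,3,7,8,9} D(X)={2,4,7}: no change
Constraint 2 (X + V = W) on D(X)={2,4,7} D(V)={2,3,7,8,9} D(W)={2,3,4,5,7,9}: V {2,3,7,8,9}->{2,3,7}; W {2,3,4,5,7,9}->{4,5,7,9}
Constraint 3 (Z + V = W) on D(Z)={4,5,6,7,8,9} D(V)={2,3,7} D(W)={4,5,7,9}: Z {4,5,6,7,8,9}->{4,5,6,7}; V {2,3,7}->{2,3}; W {4,5,7,9}->{7,9}
So after constraint 3: D(V) = {2,3}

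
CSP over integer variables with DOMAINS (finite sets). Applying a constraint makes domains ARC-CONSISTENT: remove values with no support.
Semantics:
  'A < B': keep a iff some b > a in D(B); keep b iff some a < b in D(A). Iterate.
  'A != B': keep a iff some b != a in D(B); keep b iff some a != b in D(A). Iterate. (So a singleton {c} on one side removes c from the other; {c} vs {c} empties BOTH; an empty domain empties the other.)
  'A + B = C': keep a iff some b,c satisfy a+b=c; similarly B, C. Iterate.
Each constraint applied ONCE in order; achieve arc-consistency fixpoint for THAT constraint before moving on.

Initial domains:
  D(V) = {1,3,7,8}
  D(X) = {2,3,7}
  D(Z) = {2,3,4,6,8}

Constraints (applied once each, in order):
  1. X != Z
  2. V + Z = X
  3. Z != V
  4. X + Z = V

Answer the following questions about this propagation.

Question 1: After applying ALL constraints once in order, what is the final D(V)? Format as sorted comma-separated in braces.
Constraint 1 (X != Z) on D(X)={2,3,7} D(Z)={2,3,4,6,8}: no change
Constraint 2 (V + Z = X) on D(V)={1,3,7,8} D(Z)={2,3,4,6,8} D(X)={2,3,7}: V {1,3,7,8}->{1,3}; Z {2,3,4,6,8}->{2,4,6}; X {2,3,7}->{3,7}
Constraint 3 (Z != V) on D(Z)={2,4,6} D(V)={1,3}: no change
Constraint 4 (X + Z = V) on D(X)={3,7} D(Z)={2,4,6} D(V)={1,3}: X {3,7}->{}; Z {2,4,6}->{}; V {1,3}->{}
So after all 4 constraints: D(V) = {}

Answer: {}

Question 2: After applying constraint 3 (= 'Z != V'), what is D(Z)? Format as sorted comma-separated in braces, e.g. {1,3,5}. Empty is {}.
Constraint 1 (X != Z) on D(X)={2,3,7} D(Z)={2,3,4,6,8}: no change
Constraint 2 (V + Z = X) on D(V)={1,3,7,8} D(Z)={2,3,4,6,8} D(X)={2,3,7}: V {1,3,7,8}->{1,3}; Z {2,3,4,6,8}->{2,4,6}; X {2,3,7}->{3,7}
Constraint 3 (Z != V) on D(Z)={2,4,6} D(V)={1,3}: no change
So after constraint 3: D(Z) = {2,4,6}

Answer: {2,4,6}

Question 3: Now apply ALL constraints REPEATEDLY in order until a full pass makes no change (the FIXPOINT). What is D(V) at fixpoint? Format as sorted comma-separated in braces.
pass 0 (initial): D(V)={1,3,7,8}
pass 1: V {1,3,7,8}->{}; X {2,3,7}->{}; Z {2,3,4,6,8}->{}
pass 2: no change
Fixpoint after 2 passes: D(V) = {}

Answer: {}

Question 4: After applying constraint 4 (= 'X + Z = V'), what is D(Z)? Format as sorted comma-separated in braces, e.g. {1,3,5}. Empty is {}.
Answer: {}

Derivation:
Constraint 1 (X != Z) on D(X)={2,3,7} D(Z)={2,3,4,6,8}: no change
Constraint 2 (V + Z = X) on D(V)={1,3,7,8} D(Z)={2,3,4,6,8} D(X)={2,3,7}: V {1,3,7,8}->{1,3}; Z {2,3,4,6,8}->{2,4,6}; X {2,3,7}->{3,7}
Constraint 3 (Z != V) on D(Z)={2,4,6} D(V)={1,3}: no change
Constraint 4 (X + Z = V) on D(X)={3,7} D(Z)={2,4,6} D(V)={1,3}: X {3,7}->{}; Z {2,4,6}->{}; V {1,3}->{}
So after constraint 4: D(Z) = {}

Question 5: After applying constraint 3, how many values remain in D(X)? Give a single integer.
Answer: 2

Derivation:
Constraint 1 (X != Z) on D(X)={2,3,7} D(Z)={2,3,4,6,8}: no change
Constraint 2 (V + Z = X) on D(V)={1,3,7,8} D(Z)={2,3,4,6,8} D(X)={2,3,7}: V {1,3,7,8}->{1,3}; Z {2,3,4,6,8}->{2,4,6}; X {2,3,7}->{3,7}
Constraint 3 (Z != V) on D(Z)={2,4,6} D(V)={1,3}: no change
So after constraint 3: D(X)={3,7}, size = 2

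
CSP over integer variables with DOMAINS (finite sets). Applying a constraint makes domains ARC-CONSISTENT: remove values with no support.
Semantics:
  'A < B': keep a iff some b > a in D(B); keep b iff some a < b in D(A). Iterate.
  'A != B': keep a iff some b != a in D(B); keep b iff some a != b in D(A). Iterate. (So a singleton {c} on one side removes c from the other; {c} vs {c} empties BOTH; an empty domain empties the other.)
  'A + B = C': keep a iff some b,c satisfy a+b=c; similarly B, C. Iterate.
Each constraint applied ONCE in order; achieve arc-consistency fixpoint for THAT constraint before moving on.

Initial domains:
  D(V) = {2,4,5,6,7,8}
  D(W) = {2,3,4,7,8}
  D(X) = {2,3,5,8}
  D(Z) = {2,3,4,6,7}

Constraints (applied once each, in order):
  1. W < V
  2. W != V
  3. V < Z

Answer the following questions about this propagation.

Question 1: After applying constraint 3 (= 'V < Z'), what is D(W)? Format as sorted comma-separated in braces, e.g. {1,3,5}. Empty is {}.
Answer: {2,3,4,7}

Derivation:
Constraint 1 (W < V) on D(W)={2,3,4,7,8} D(V)={2,4,5,6,7,8}: W {2,3,4,7,8}->{2,3,4,7}; V {2,4,5,6,7,8}->{4,5,6,7,8}
Constraint 2 (W != V) on D(W)={2,3,4,7} D(V)={4,5,6,7,8}: no change
Constraint 3 (V < Z) on D(V)={4,5,6,7,8} D(Z)={2,3,4,6,7}: V {4,5,6,7,8}->{4,5,6}; Z {2,3,4,6,7}->{6,7}
So after constraint 3: D(W) = {2,3,4,7}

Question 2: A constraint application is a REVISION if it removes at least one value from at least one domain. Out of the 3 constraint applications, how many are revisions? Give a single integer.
Constraint 1 (W < V) on D(W)={2,3,4,7,8} D(V)={2,4,5,6,7,8}: W {2,3,4,7,8}->{2,3,4,7}; V {2,4,5,6,7,8}->{4,5,6,7,8} => REVISION
Constraint 2 (W != V) on D(W)={2,3,4,7} D(V)={4,5,6,7,8}: no change => not a revision
Constraint 3 (V < Z) on D(V)={4,5,6,7,8} D(Z)={2,3,4,6,7}: V {4,5,6,7,8}->{4,5,6}; Z {2,3,4,6,7}->{6,7} => REVISION
Total revisions = 2

Answer: 2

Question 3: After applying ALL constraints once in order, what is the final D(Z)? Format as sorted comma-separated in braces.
Constraint 1 (W < V) on D(W)={2,3,4,7,8} D(V)={2,4,5,6,7,8}: W {2,3,4,7,8}->{2,3,4,7}; V {2,4,5,6,7,8}->{4,5,6,7,8}
Constraint 2 (W != V) on D(W)={2,3,4,7} D(V)={4,5,6,7,8}: no change
Constraint 3 (V < Z) on D(V)={4,5,6,7,8} D(Z)={2,3,4,6,7}: V {4,5,6,7,8}->{4,5,6}; Z {2,3,4,6,7}->{6,7}
So after all 3 constraints: D(Z) = {6,7}

Answer: {6,7}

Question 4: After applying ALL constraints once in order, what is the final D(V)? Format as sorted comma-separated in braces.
Answer: {4,5,6}

Derivation:
Constraint 1 (W < V) on D(W)={2,3,4,7,8} D(V)={2,4,5,6,7,8}: W {2,3,4,7,8}->{2,3,4,7}; V {2,4,5,6,7,8}->{4,5,6,7,8}
Constraint 2 (W != V) on D(W)={2,3,4,7} D(V)={4,5,6,7,8}: no change
Constraint 3 (V < Z) on D(V)={4,5,6,7,8} D(Z)={2,3,4,6,7}: V {4,5,6,7,8}->{4,5,6}; Z {2,3,4,6,7}->{6,7}
So after all 3 constraints: D(V) = {4,5,6}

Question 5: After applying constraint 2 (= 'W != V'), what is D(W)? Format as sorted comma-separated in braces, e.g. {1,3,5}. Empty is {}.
Answer: {2,3,4,7}

Derivation:
Constraint 1 (W < V) on D(W)={2,3,4,7,8} D(V)={2,4,5,6,7,8}: W {2,3,4,7,8}->{2,3,4,7}; V {2,4,5,6,7,8}->{4,5,6,7,8}
Constraint 2 (W != V) on D(W)={2,3,4,7} D(V)={4,5,6,7,8}: no change
So after constraint 2: D(W) = {2,3,4,7}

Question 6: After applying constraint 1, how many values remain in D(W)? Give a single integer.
Constraint 1 (W < V) on D(W)={2,3,4,7,8} D(V)={2,4,5,6,7,8}: W {2,3,4,7,8}->{2,3,4,7}; V {2,4,5,6,7,8}->{4,5,6,7,8}
So after constraint 1: D(W)={2,3,4,7}, size = 4

Answer: 4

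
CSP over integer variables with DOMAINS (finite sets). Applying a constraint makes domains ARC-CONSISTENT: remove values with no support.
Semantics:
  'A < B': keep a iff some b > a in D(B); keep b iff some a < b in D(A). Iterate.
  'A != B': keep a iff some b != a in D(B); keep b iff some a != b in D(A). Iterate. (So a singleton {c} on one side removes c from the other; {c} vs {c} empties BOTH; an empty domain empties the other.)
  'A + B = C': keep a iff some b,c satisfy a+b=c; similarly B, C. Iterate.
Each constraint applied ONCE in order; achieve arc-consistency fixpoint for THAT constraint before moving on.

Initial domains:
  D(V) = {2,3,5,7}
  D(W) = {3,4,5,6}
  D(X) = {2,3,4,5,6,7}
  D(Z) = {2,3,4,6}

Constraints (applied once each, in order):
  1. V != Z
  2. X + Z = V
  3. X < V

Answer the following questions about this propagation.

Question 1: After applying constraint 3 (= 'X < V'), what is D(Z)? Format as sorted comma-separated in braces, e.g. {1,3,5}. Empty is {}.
Answer: {2,3,4}

Derivation:
Constraint 1 (V != Z) on D(V)={2,3,5,7} D(Z)={2,3,4,6}: no change
Constraint 2 (X + Z = V) on D(X)={2,3,4,5,6,7} D(Z)={2,3,4,6} D(V)={2,3,5,7}: X {2,3,4,5,6,7}->{2,3,4,5}; Z {2,3,4,6}->{2,3,4}; V {2,3,5,7}->{5,7}
Constraint 3 (X < V) on D(X)={2,3,4,5} D(V)={5,7}: no change
So after constraint 3: D(Z) = {2,3,4}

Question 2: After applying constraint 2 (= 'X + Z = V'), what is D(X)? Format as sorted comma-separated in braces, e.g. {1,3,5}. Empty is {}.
Constraint 1 (V != Z) on D(V)={2,3,5,7} D(Z)={2,3,4,6}: no change
Constraint 2 (X + Z = V) on D(X)={2,3,4,5,6,7} D(Z)={2,3,4,6} D(V)={2,3,5,7}: X {2,3,4,5,6,7}->{2,3,4,5}; Z {2,3,4,6}->{2,3,4}; V {2,3,5,7}->{5,7}
So after constraint 2: D(X) = {2,3,4,5}

Answer: {2,3,4,5}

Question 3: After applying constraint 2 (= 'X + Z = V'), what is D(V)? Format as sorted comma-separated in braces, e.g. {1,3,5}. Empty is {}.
Constraint 1 (V != Z) on D(V)={2,3,5,7} D(Z)={2,3,4,6}: no change
Constraint 2 (X + Z = V) on D(X)={2,3,4,5,6,7} D(Z)={2,3,4,6} D(V)={2,3,5,7}: X {2,3,4,5,6,7}->{2,3,4,5}; Z {2,3,4,6}->{2,3,4}; V {2,3,5,7}->{5,7}
So after constraint 2: D(V) = {5,7}

Answer: {5,7}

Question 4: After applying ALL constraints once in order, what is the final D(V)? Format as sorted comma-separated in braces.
Constraint 1 (V != Z) on D(V)={2,3,5,7} D(Z)={2,3,4,6}: no change
Constraint 2 (X + Z = V) on D(X)={2,3,4,5,6,7} D(Z)={2,3,4,6} D(V)={2,3,5,7}: X {2,3,4,5,6,7}->{2,3,4,5}; Z {2,3,4,6}->{2,3,4}; V {2,3,5,7}->{5,7}
Constraint 3 (X < V) on D(X)={2,3,4,5} D(V)={5,7}: no change
So after all 3 constraints: D(V) = {5,7}

Answer: {5,7}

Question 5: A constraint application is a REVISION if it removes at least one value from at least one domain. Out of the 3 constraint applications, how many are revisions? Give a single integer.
Answer: 1

Derivation:
Constraint 1 (V != Z) on D(V)={2,3,5,7} D(Z)={2,3,4,6}: no change => not a revision
Constraint 2 (X + Z = V) on D(X)={2,3,4,5,6,7} D(Z)={2,3,4,6} D(V)={2,3,5,7}: X {2,3,4,5,6,7}->{2,3,4,5}; Z {2,3,4,6}->{2,3,4}; V {2,3,5,7}->{5,7} => REVISION
Constraint 3 (X < V) on D(X)={2,3,4,5} D(V)={5,7}: no change => not a revision
Total revisions = 1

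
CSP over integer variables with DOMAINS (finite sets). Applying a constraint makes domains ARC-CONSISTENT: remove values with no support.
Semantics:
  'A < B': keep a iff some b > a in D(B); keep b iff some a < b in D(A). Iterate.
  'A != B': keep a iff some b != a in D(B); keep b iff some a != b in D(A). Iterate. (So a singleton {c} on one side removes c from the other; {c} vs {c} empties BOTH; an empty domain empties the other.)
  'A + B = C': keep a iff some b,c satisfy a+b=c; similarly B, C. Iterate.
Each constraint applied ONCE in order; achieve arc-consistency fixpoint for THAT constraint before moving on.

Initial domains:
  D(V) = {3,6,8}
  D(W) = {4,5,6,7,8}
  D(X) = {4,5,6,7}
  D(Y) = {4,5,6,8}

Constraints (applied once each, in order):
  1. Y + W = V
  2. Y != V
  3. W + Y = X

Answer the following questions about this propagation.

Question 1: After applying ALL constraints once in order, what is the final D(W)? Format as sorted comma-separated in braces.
Answer: {}

Derivation:
Constraint 1 (Y + W = V) on D(Y)={4,5,6,8} D(W)={4,5,6,7,8} D(V)={3,6,8}: Y {4,5,6,8}->{4}; W {4,5,6,7,8}->{4}; V {3,6,8}->{8}
Constraint 2 (Y != V) on D(Y)={4} D(V)={8}: no change
Constraint 3 (W + Y = X) on D(W)={4} D(Y)={4} D(X)={4,5,6,7}: W {4}->{}; Y {4}->{}; X {4,5,6,7}->{}
So after all 3 constraints: D(W) = {}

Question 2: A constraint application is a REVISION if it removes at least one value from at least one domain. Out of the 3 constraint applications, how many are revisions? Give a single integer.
Answer: 2

Derivation:
Constraint 1 (Y + W = V) on D(Y)={4,5,6,8} D(W)={4,5,6,7,8} D(V)={3,6,8}: Y {4,5,6,8}->{4}; W {4,5,6,7,8}->{4}; V {3,6,8}->{8} => REVISION
Constraint 2 (Y != V) on D(Y)={4} D(V)={8}: no change => not a revision
Constraint 3 (W + Y = X) on D(W)={4} D(Y)={4} D(X)={4,5,6,7}: W {4}->{}; Y {4}->{}; X {4,5,6,7}->{} => REVISION
Total revisions = 2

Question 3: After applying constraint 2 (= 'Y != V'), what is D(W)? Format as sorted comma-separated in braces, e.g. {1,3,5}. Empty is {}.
Answer: {4}

Derivation:
Constraint 1 (Y + W = V) on D(Y)={4,5,6,8} D(W)={4,5,6,7,8} D(V)={3,6,8}: Y {4,5,6,8}->{4}; W {4,5,6,7,8}->{4}; V {3,6,8}->{8}
Constraint 2 (Y != V) on D(Y)={4} D(V)={8}: no change
So after constraint 2: D(W) = {4}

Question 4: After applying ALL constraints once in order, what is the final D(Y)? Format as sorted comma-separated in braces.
Constraint 1 (Y + W = V) on D(Y)={4,5,6,8} D(W)={4,5,6,7,8} D(V)={3,6,8}: Y {4,5,6,8}->{4}; W {4,5,6,7,8}->{4}; V {3,6,8}->{8}
Constraint 2 (Y != V) on D(Y)={4} D(V)={8}: no change
Constraint 3 (W + Y = X) on D(W)={4} D(Y)={4} D(X)={4,5,6,7}: W {4}->{}; Y {4}->{}; X {4,5,6,7}->{}
So after all 3 constraints: D(Y) = {}

Answer: {}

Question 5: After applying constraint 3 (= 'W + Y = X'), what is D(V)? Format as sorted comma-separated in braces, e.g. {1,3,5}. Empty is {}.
Constraint 1 (Y + W = V) on D(Y)={4,5,6,8} D(W)={4,5,6,7,8} D(V)={3,6,8}: Y {4,5,6,8}->{4}; W {4,5,6,7,8}->{4}; V {3,6,8}->{8}
Constraint 2 (Y != V) on D(Y)={4} D(V)={8}: no change
Constraint 3 (W + Y = X) on D(W)={4} D(Y)={4} D(X)={4,5,6,7}: W {4}->{}; Y {4}->{}; X {4,5,6,7}->{}
So after constraint 3: D(V) = {8}

Answer: {8}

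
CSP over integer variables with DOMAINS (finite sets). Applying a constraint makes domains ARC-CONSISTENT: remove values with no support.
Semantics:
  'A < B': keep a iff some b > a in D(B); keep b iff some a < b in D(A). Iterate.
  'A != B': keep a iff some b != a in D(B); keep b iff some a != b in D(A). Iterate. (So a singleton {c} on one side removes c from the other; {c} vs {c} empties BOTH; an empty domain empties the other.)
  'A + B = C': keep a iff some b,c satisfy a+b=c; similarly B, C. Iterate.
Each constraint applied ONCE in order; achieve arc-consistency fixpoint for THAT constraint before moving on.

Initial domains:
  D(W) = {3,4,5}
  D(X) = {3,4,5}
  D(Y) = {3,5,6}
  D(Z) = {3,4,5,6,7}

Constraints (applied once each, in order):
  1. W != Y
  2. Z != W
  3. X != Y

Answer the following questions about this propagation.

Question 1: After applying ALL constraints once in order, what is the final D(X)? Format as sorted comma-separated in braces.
Constraint 1 (W != Y) on D(W)={3,4,5} D(Y)={3,5,6}: no change
Constraint 2 (Z != W) on D(Z)={3,4,5,6,7} D(W)={3,4,5}: no change
Constraint 3 (X != Y) on D(X)={3,4,5} D(Y)={3,5,6}: no change
So after all 3 constraints: D(X) = {3,4,5}

Answer: {3,4,5}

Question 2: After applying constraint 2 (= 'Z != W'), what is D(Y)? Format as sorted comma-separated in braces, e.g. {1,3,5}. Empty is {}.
Constraint 1 (W != Y) on D(W)={3,4,5} D(Y)={3,5,6}: no change
Constraint 2 (Z != W) on D(Z)={3,4,5,6,7} D(W)={3,4,5}: no change
So after constraint 2: D(Y) = {3,5,6}

Answer: {3,5,6}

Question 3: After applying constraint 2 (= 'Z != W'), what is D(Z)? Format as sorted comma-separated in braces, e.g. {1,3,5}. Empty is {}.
Constraint 1 (W != Y) on D(W)={3,4,5} D(Y)={3,5,6}: no change
Constraint 2 (Z != W) on D(Z)={3,4,5,6,7} D(W)={3,4,5}: no change
So after constraint 2: D(Z) = {3,4,5,6,7}

Answer: {3,4,5,6,7}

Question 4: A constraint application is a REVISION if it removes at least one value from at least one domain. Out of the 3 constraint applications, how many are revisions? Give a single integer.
Constraint 1 (W != Y) on D(W)={3,4,5} D(Y)={3,5,6}: no change => not a revision
Constraint 2 (Z != W) on D(Z)={3,4,5,6,7} D(W)={3,4,5}: no change => not a revision
Constraint 3 (X != Y) on D(X)={3,4,5} D(Y)={3,5,6}: no change => not a revision
Total revisions = 0

Answer: 0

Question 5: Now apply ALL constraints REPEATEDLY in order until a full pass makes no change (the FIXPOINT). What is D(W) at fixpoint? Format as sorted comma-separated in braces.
Answer: {3,4,5}

Derivation:
pass 0 (initial): D(W)={3,4,5}
pass 1: no change
Fixpoint after 1 passes: D(W) = {3,4,5}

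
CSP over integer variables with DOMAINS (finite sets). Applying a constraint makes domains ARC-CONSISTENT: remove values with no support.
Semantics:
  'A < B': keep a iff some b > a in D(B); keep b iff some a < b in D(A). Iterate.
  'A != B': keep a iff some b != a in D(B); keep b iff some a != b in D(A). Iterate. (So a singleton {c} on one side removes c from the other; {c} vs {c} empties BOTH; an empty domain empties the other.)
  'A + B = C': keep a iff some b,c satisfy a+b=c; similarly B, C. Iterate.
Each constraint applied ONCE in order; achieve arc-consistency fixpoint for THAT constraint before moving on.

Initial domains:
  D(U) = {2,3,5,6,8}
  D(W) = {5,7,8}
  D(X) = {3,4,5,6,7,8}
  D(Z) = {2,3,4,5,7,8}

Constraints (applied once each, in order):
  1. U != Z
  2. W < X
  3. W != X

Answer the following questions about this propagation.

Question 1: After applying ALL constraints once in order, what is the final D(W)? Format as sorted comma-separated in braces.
Answer: {5,7}

Derivation:
Constraint 1 (U != Z) on D(U)={2,3,5,6,8} D(Z)={2,3,4,5,7,8}: no change
Constraint 2 (W < X) on D(W)={5,7,8} D(X)={3,4,5,6,7,8}: W {5,7,8}->{5,7}; X {3,4,5,6,7,8}->{6,7,8}
Constraint 3 (W != X) on D(W)={5,7} D(X)={6,7,8}: no change
So after all 3 constraints: D(W) = {5,7}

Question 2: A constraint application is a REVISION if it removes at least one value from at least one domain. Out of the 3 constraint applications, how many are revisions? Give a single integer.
Constraint 1 (U != Z) on D(U)={2,3,5,6,8} D(Z)={2,3,4,5,7,8}: no change => not a revision
Constraint 2 (W < X) on D(W)={5,7,8} D(X)={3,4,5,6,7,8}: W {5,7,8}->{5,7}; X {3,4,5,6,7,8}->{6,7,8} => REVISION
Constraint 3 (W != X) on D(W)={5,7} D(X)={6,7,8}: no change => not a revision
Total revisions = 1

Answer: 1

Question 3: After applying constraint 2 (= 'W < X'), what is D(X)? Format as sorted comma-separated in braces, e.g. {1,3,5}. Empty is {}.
Constraint 1 (U != Z) on D(U)={2,3,5,6,8} D(Z)={2,3,4,5,7,8}: no change
Constraint 2 (W < X) on D(W)={5,7,8} D(X)={3,4,5,6,7,8}: W {5,7,8}->{5,7}; X {3,4,5,6,7,8}->{6,7,8}
So after constraint 2: D(X) = {6,7,8}

Answer: {6,7,8}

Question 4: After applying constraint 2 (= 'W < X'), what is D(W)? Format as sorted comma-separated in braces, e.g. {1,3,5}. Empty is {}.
Constraint 1 (U != Z) on D(U)={2,3,5,6,8} D(Z)={2,3,4,5,7,8}: no change
Constraint 2 (W < X) on D(W)={5,7,8} D(X)={3,4,5,6,7,8}: W {5,7,8}->{5,7}; X {3,4,5,6,7,8}->{6,7,8}
So after constraint 2: D(W) = {5,7}

Answer: {5,7}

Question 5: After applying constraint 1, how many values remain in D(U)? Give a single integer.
Constraint 1 (U != Z) on D(U)={2,3,5,6,8} D(Z)={2,3,4,5,7,8}: no change
So after constraint 1: D(U)={2,3,5,6,8}, size = 5

Answer: 5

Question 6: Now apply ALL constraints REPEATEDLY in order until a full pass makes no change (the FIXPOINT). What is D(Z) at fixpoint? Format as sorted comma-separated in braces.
pass 0 (initial): D(Z)={2,3,4,5,7,8}
pass 1: W {5,7,8}->{5,7}; X {3,4,5,6,7,8}->{6,7,8}
pass 2: no change
Fixpoint after 2 passes: D(Z) = {2,3,4,5,7,8}

Answer: {2,3,4,5,7,8}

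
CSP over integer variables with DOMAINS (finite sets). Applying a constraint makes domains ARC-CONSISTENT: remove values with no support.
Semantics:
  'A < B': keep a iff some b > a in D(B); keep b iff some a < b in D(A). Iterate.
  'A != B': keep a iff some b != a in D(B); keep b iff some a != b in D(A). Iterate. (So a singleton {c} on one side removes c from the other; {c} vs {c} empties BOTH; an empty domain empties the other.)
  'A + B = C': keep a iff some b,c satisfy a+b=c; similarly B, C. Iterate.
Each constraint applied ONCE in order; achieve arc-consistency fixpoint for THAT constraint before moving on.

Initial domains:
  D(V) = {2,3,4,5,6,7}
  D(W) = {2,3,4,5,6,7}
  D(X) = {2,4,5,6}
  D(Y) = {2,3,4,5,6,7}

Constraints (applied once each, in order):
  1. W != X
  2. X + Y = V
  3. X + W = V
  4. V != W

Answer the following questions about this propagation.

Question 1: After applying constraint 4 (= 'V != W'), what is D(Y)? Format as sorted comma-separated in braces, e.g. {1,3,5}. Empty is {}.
Constraint 1 (W != X) on D(W)={2,3,4,5,6,7} D(X)={2,4,5,6}: no change
Constraint 2 (X + Y = V) on D(X)={2,4,5,6} D(Y)={2,3,4,5,6,7} D(V)={2,3,4,5,6,7}: X {2,4,5,6}->{2,4,5}; Y {2,3,4,5,6,7}->{2,3,4,5}; V {2,3,4,5,6,7}->{4,5,6,7}
Constraint 3 (X + W = V) on D(X)={2,4,5} D(W)={2,3,4,5,6,7} D(V)={4,5,6,7}: W {2,3,4,5,6,7}->{2,3,4,5}
Constraint 4 (V != W) on D(V)={4,5,6,7} D(W)={2,3,4,5}: no change
So after constraint 4: D(Y) = {2,3,4,5}

Answer: {2,3,4,5}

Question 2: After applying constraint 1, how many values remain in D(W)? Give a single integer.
Answer: 6

Derivation:
Constraint 1 (W != X) on D(W)={2,3,4,5,6,7} D(X)={2,4,5,6}: no change
So after constraint 1: D(W)={2,3,4,5,6,7}, size = 6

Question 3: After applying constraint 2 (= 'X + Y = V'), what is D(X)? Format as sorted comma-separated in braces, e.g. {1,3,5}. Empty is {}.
Constraint 1 (W != X) on D(W)={2,3,4,5,6,7} D(X)={2,4,5,6}: no change
Constraint 2 (X + Y = V) on D(X)={2,4,5,6} D(Y)={2,3,4,5,6,7} D(V)={2,3,4,5,6,7}: X {2,4,5,6}->{2,4,5}; Y {2,3,4,5,6,7}->{2,3,4,5}; V {2,3,4,5,6,7}->{4,5,6,7}
So after constraint 2: D(X) = {2,4,5}

Answer: {2,4,5}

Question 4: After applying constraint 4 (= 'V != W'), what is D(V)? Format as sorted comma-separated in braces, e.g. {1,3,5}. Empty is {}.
Answer: {4,5,6,7}

Derivation:
Constraint 1 (W != X) on D(W)={2,3,4,5,6,7} D(X)={2,4,5,6}: no change
Constraint 2 (X + Y = V) on D(X)={2,4,5,6} D(Y)={2,3,4,5,6,7} D(V)={2,3,4,5,6,7}: X {2,4,5,6}->{2,4,5}; Y {2,3,4,5,6,7}->{2,3,4,5}; V {2,3,4,5,6,7}->{4,5,6,7}
Constraint 3 (X + W = V) on D(X)={2,4,5} D(W)={2,3,4,5,6,7} D(V)={4,5,6,7}: W {2,3,4,5,6,7}->{2,3,4,5}
Constraint 4 (V != W) on D(V)={4,5,6,7} D(W)={2,3,4,5}: no change
So after constraint 4: D(V) = {4,5,6,7}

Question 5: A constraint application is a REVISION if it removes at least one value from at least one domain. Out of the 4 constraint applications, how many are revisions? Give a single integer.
Constraint 1 (W != X) on D(W)={2,3,4,5,6,7} D(X)={2,4,5,6}: no change => not a revision
Constraint 2 (X + Y = V) on D(X)={2,4,5,6} D(Y)={2,3,4,5,6,7} D(V)={2,3,4,5,6,7}: X {2,4,5,6}->{2,4,5}; Y {2,3,4,5,6,7}->{2,3,4,5}; V {2,3,4,5,6,7}->{4,5,6,7} => REVISION
Constraint 3 (X + W = V) on D(X)={2,4,5} D(W)={2,3,4,5,6,7} D(V)={4,5,6,7}: W {2,3,4,5,6,7}->{2,3,4,5} => REVISION
Constraint 4 (V != W) on D(V)={4,5,6,7} D(W)={2,3,4,5}: no change => not a revision
Total revisions = 2

Answer: 2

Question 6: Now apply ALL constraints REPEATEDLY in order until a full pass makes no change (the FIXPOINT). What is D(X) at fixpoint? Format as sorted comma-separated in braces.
pass 0 (initial): D(X)={2,4,5,6}
pass 1: V {2,3,4,5,6,7}->{4,5,6,7}; W {2,3,4,5,6,7}->{2,3,4,5}; X {2,4,5,6}->{2,4,5}; Y {2,3,4,5,6,7}->{2,3,4,5}
pass 2: no change
Fixpoint after 2 passes: D(X) = {2,4,5}

Answer: {2,4,5}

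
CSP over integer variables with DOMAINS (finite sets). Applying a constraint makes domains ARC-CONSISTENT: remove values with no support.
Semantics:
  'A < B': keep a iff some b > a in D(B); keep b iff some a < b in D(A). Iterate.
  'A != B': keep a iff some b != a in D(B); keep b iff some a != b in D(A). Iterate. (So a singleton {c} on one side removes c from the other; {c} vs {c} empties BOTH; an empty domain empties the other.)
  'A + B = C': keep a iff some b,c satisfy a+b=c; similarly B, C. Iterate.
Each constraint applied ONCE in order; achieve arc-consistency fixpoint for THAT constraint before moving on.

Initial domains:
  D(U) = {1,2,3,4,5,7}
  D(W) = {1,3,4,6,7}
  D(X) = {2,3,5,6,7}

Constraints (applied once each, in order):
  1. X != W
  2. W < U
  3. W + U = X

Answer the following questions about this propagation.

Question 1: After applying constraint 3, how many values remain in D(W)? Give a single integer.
Constraint 1 (X != W) on D(X)={2,3,5,6,7} D(W)={1,3,4,6,7}: no change
Constraint 2 (W < U) on D(W)={1,3,4,6,7} D(U)={1,2,3,4,5,7}: W {1,3,4,6,7}->{1,3,4,6}; U {1,2,3,4,5,7}->{2,3,4,5,7}
Constraint 3 (W + U = X) on D(W)={1,3,4,6} D(U)={2,3,4,5,7} D(X)={2,3,5,6,7}: W {1,3,4,6}->{1,3,4}; U {2,3,4,5,7}->{2,3,4,5}; X {2,3,5,6,7}->{3,5,6,7}
So after constraint 3: D(W)={1,3,4}, size = 3

Answer: 3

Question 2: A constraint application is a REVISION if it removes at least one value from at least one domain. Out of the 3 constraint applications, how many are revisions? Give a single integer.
Answer: 2

Derivation:
Constraint 1 (X != W) on D(X)={2,3,5,6,7} D(W)={1,3,4,6,7}: no change => not a revision
Constraint 2 (W < U) on D(W)={1,3,4,6,7} D(U)={1,2,3,4,5,7}: W {1,3,4,6,7}->{1,3,4,6}; U {1,2,3,4,5,7}->{2,3,4,5,7} => REVISION
Constraint 3 (W + U = X) on D(W)={1,3,4,6} D(U)={2,3,4,5,7} D(X)={2,3,5,6,7}: W {1,3,4,6}->{1,3,4}; U {2,3,4,5,7}->{2,3,4,5}; X {2,3,5,6,7}->{3,5,6,7} => REVISION
Total revisions = 2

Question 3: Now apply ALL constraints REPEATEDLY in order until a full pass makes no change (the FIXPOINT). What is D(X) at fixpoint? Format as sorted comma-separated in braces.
pass 0 (initial): D(X)={2,3,5,6,7}
pass 1: U {1,2,3,4,5,7}->{2,3,4,5}; W {1,3,4,6,7}->{1,3,4}; X {2,3,5,6,7}->{3,5,6,7}
pass 2: no change
Fixpoint after 2 passes: D(X) = {3,5,6,7}

Answer: {3,5,6,7}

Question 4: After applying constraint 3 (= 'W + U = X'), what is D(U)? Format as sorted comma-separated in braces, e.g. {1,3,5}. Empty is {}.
Constraint 1 (X != W) on D(X)={2,3,5,6,7} D(W)={1,3,4,6,7}: no change
Constraint 2 (W < U) on D(W)={1,3,4,6,7} D(U)={1,2,3,4,5,7}: W {1,3,4,6,7}->{1,3,4,6}; U {1,2,3,4,5,7}->{2,3,4,5,7}
Constraint 3 (W + U = X) on D(W)={1,3,4,6} D(U)={2,3,4,5,7} D(X)={2,3,5,6,7}: W {1,3,4,6}->{1,3,4}; U {2,3,4,5,7}->{2,3,4,5}; X {2,3,5,6,7}->{3,5,6,7}
So after constraint 3: D(U) = {2,3,4,5}

Answer: {2,3,4,5}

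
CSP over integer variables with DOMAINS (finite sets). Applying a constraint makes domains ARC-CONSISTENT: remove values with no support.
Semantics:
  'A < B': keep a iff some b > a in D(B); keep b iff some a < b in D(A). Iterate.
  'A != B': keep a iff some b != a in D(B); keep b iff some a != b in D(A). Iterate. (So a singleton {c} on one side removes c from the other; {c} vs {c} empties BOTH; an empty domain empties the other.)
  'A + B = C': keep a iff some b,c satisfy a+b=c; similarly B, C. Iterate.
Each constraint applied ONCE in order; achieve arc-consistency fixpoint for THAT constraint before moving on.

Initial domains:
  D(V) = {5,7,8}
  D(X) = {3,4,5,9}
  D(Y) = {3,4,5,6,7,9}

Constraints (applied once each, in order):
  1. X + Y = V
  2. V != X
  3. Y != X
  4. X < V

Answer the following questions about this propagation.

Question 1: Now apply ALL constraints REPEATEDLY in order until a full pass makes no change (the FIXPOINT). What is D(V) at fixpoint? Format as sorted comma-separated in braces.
Answer: {7,8}

Derivation:
pass 0 (initial): D(V)={5,7,8}
pass 1: V {5,7,8}->{7,8}; X {3,4,5,9}->{3,4,5}; Y {3,4,5,6,7,9}->{3,4,5}
pass 2: no change
Fixpoint after 2 passes: D(V) = {7,8}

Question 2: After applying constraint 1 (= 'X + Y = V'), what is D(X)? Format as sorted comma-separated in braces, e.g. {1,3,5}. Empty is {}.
Constraint 1 (X + Y = V) on D(X)={3,4,5,9} D(Y)={3,4,5,6,7,9} D(V)={5,7,8}: X {3,4,5,9}->{3,4,5}; Y {3,4,5,6,7,9}->{3,4,5}; V {5,7,8}->{7,8}
So after constraint 1: D(X) = {3,4,5}

Answer: {3,4,5}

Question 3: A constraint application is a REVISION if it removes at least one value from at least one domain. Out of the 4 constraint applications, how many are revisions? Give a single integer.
Answer: 1

Derivation:
Constraint 1 (X + Y = V) on D(X)={3,4,5,9} D(Y)={3,4,5,6,7,9} D(V)={5,7,8}: X {3,4,5,9}->{3,4,5}; Y {3,4,5,6,7,9}->{3,4,5}; V {5,7,8}->{7,8} => REVISION
Constraint 2 (V != X) on D(V)={7,8} D(X)={3,4,5}: no change => not a revision
Constraint 3 (Y != X) on D(Y)={3,4,5} D(X)={3,4,5}: no change => not a revision
Constraint 4 (X < V) on D(X)={3,4,5} D(V)={7,8}: no change => not a revision
Total revisions = 1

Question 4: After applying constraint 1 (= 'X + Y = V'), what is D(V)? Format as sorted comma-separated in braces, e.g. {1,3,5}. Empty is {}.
Constraint 1 (X + Y = V) on D(X)={3,4,5,9} D(Y)={3,4,5,6,7,9} D(V)={5,7,8}: X {3,4,5,9}->{3,4,5}; Y {3,4,5,6,7,9}->{3,4,5}; V {5,7,8}->{7,8}
So after constraint 1: D(V) = {7,8}

Answer: {7,8}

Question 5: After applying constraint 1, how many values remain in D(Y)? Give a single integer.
Constraint 1 (X + Y = V) on D(X)={3,4,5,9} D(Y)={3,4,5,6,7,9} D(V)={5,7,8}: X {3,4,5,9}->{3,4,5}; Y {3,4,5,6,7,9}->{3,4,5}; V {5,7,8}->{7,8}
So after constraint 1: D(Y)={3,4,5}, size = 3

Answer: 3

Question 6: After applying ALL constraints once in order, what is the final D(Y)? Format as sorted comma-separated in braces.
Answer: {3,4,5}

Derivation:
Constraint 1 (X + Y = V) on D(X)={3,4,5,9} D(Y)={3,4,5,6,7,9} D(V)={5,7,8}: X {3,4,5,9}->{3,4,5}; Y {3,4,5,6,7,9}->{3,4,5}; V {5,7,8}->{7,8}
Constraint 2 (V != X) on D(V)={7,8} D(X)={3,4,5}: no change
Constraint 3 (Y != X) on D(Y)={3,4,5} D(X)={3,4,5}: no change
Constraint 4 (X < V) on D(X)={3,4,5} D(V)={7,8}: no change
So after all 4 constraints: D(Y) = {3,4,5}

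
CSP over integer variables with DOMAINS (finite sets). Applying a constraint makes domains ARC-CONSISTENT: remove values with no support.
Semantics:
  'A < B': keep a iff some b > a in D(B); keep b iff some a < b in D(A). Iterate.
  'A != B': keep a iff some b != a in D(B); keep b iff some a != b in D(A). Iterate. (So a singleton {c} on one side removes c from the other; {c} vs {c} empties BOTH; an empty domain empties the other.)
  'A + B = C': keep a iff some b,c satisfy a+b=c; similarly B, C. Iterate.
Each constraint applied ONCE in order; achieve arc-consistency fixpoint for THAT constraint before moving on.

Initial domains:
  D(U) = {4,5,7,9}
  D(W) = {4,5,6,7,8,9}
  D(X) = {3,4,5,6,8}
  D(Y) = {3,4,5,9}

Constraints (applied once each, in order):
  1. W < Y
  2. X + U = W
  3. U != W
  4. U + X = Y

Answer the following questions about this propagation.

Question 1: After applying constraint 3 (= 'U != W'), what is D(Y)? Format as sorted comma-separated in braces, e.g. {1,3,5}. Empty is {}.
Answer: {5,9}

Derivation:
Constraint 1 (W < Y) on D(W)={4,5,6,7,8,9} D(Y)={3,4,5,9}: W {4,5,6,7,8,9}->{4,5,6,7,8}; Y {3,4,5,9}->{5,9}
Constraint 2 (X + U = W) on D(X)={3,4,5,6,8} D(U)={4,5,7,9} D(W)={4,5,6,7,8}: X {3,4,5,6,8}->{3,4}; U {4,5,7,9}->{4,5}; W {4,5,6,7,8}->{7,8}
Constraint 3 (U != W) on D(U)={4,5} D(W)={7,8}: no change
So after constraint 3: D(Y) = {5,9}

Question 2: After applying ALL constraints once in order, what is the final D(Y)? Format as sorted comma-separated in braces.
Constraint 1 (W < Y) on D(W)={4,5,6,7,8,9} D(Y)={3,4,5,9}: W {4,5,6,7,8,9}->{4,5,6,7,8}; Y {3,4,5,9}->{5,9}
Constraint 2 (X + U = W) on D(X)={3,4,5,6,8} D(U)={4,5,7,9} D(W)={4,5,6,7,8}: X {3,4,5,6,8}->{3,4}; U {4,5,7,9}->{4,5}; W {4,5,6,7,8}->{7,8}
Constraint 3 (U != W) on D(U)={4,5} D(W)={7,8}: no change
Constraint 4 (U + X = Y) on D(U)={4,5} D(X)={3,4} D(Y)={5,9}: U {4,5}->{5}; X {3,4}->{4}; Y {5,9}->{9}
So after all 4 constraints: D(Y) = {9}

Answer: {9}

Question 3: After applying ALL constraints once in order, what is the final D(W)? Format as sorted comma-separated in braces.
Answer: {7,8}

Derivation:
Constraint 1 (W < Y) on D(W)={4,5,6,7,8,9} D(Y)={3,4,5,9}: W {4,5,6,7,8,9}->{4,5,6,7,8}; Y {3,4,5,9}->{5,9}
Constraint 2 (X + U = W) on D(X)={3,4,5,6,8} D(U)={4,5,7,9} D(W)={4,5,6,7,8}: X {3,4,5,6,8}->{3,4}; U {4,5,7,9}->{4,5}; W {4,5,6,7,8}->{7,8}
Constraint 3 (U != W) on D(U)={4,5} D(W)={7,8}: no change
Constraint 4 (U + X = Y) on D(U)={4,5} D(X)={3,4} D(Y)={5,9}: U {4,5}->{5}; X {3,4}->{4}; Y {5,9}->{9}
So after all 4 constraints: D(W) = {7,8}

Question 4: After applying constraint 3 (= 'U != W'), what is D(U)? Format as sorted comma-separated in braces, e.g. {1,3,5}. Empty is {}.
Answer: {4,5}

Derivation:
Constraint 1 (W < Y) on D(W)={4,5,6,7,8,9} D(Y)={3,4,5,9}: W {4,5,6,7,8,9}->{4,5,6,7,8}; Y {3,4,5,9}->{5,9}
Constraint 2 (X + U = W) on D(X)={3,4,5,6,8} D(U)={4,5,7,9} D(W)={4,5,6,7,8}: X {3,4,5,6,8}->{3,4}; U {4,5,7,9}->{4,5}; W {4,5,6,7,8}->{7,8}
Constraint 3 (U != W) on D(U)={4,5} D(W)={7,8}: no change
So after constraint 3: D(U) = {4,5}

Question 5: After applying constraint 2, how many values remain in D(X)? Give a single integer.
Answer: 2

Derivation:
Constraint 1 (W < Y) on D(W)={4,5,6,7,8,9} D(Y)={3,4,5,9}: W {4,5,6,7,8,9}->{4,5,6,7,8}; Y {3,4,5,9}->{5,9}
Constraint 2 (X + U = W) on D(X)={3,4,5,6,8} D(U)={4,5,7,9} D(W)={4,5,6,7,8}: X {3,4,5,6,8}->{3,4}; U {4,5,7,9}->{4,5}; W {4,5,6,7,8}->{7,8}
So after constraint 2: D(X)={3,4}, size = 2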